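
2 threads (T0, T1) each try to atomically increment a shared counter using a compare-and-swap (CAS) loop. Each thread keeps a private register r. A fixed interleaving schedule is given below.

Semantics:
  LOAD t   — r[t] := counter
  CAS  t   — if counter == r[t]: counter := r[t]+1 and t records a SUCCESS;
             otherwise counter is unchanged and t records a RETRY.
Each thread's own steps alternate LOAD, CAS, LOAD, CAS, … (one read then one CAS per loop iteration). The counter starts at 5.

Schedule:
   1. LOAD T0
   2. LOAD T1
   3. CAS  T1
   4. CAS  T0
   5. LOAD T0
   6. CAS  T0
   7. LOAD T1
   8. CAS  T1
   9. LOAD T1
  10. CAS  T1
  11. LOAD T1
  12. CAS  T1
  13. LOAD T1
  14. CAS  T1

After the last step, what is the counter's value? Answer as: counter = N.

   1) LOAD T0:  M=5  r_T0=5
   2) LOAD T1:  M=5  r_T1=5
   3) CAS  T1:  M=6  r_T1=5 ✓
   4) CAS  T0:  M=6  r_T0=5 ✗
   5) LOAD T0:  M=6  r_T0=6
   6) CAS  T0:  M=7  r_T0=6 ✓
   7) LOAD T1:  M=7  r_T1=7
   8) CAS  T1:  M=8  r_T1=7 ✓
   9) LOAD T1:  M=8  r_T1=8
  10) CAS  T1:  M=9  r_T1=8 ✓
  11) LOAD T1:  M=9  r_T1=9
  12) CAS  T1:  M=10  r_T1=9 ✓
  13) LOAD T1:  M=10  r_T1=10
  14) CAS  T1:  M=11  r_T1=10 ✓

counter = 11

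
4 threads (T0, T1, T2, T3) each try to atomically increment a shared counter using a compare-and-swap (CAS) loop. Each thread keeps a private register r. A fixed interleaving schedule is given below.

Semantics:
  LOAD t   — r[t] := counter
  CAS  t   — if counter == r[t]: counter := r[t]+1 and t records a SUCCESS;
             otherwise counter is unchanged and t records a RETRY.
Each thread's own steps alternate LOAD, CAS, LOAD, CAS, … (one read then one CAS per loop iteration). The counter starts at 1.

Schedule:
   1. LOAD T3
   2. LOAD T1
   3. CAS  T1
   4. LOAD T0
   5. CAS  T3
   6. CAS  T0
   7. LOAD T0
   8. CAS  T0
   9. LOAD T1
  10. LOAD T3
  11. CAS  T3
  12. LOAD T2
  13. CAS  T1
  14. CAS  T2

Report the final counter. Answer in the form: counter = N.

[1] T3.load  rd  (counter 1, T3.r 1)
[2] T1.load  rd  (counter 1, T1.r 1)
[3] T1.cas  hit  (counter 2, T1.r 1)
[4] T0.load  rd  (counter 2, T0.r 2)
[5] T3.cas  miss  (counter 2, T3.r 1)
[6] T0.cas  hit  (counter 3, T0.r 2)
[7] T0.load  rd  (counter 3, T0.r 3)
[8] T0.cas  hit  (counter 4, T0.r 3)
[9] T1.load  rd  (counter 4, T1.r 4)
[10] T3.load  rd  (counter 4, T3.r 4)
[11] T3.cas  hit  (counter 5, T3.r 4)
[12] T2.load  rd  (counter 5, T2.r 5)
[13] T1.cas  miss  (counter 5, T1.r 4)
[14] T2.cas  hit  (counter 6, T2.r 5)

counter = 6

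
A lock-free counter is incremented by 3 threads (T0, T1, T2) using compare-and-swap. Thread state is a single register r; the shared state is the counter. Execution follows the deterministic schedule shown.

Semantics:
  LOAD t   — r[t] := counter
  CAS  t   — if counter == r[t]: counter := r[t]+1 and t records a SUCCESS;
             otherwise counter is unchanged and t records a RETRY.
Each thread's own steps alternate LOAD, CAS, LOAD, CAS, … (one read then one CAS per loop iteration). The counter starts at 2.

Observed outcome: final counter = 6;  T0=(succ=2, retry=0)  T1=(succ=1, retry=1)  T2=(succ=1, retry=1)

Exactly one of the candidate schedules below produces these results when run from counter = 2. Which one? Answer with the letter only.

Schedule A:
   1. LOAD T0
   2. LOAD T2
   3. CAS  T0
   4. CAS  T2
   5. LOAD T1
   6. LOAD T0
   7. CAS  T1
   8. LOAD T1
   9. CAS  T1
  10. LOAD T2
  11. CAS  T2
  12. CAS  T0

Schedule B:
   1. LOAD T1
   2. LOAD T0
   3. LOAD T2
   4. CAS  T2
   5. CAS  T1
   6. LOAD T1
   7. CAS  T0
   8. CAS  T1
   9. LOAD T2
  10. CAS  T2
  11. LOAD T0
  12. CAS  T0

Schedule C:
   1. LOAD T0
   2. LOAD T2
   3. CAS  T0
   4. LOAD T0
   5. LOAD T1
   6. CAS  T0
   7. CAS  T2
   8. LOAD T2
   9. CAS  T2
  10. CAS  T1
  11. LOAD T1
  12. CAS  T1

Run C:
1. LOAD T0 → mem=2 r[T0]=2 [LOAD]
2. LOAD T2 → mem=2 r[T2]=2 [LOAD]
3. CAS T0 → mem=3 r[T0]=2 [OK]
4. LOAD T0 → mem=3 r[T0]=3 [LOAD]
5. LOAD T1 → mem=3 r[T1]=3 [LOAD]
6. CAS T0 → mem=4 r[T0]=3 [OK]
7. CAS T2 → mem=4 r[T2]=2 [RETRY]
8. LOAD T2 → mem=4 r[T2]=4 [LOAD]
9. CAS T2 → mem=5 r[T2]=4 [OK]
10. CAS T1 → mem=5 r[T1]=3 [RETRY]
11. LOAD T1 → mem=5 r[T1]=5 [LOAD]
12. CAS T1 → mem=6 r[T1]=5 [OK]

C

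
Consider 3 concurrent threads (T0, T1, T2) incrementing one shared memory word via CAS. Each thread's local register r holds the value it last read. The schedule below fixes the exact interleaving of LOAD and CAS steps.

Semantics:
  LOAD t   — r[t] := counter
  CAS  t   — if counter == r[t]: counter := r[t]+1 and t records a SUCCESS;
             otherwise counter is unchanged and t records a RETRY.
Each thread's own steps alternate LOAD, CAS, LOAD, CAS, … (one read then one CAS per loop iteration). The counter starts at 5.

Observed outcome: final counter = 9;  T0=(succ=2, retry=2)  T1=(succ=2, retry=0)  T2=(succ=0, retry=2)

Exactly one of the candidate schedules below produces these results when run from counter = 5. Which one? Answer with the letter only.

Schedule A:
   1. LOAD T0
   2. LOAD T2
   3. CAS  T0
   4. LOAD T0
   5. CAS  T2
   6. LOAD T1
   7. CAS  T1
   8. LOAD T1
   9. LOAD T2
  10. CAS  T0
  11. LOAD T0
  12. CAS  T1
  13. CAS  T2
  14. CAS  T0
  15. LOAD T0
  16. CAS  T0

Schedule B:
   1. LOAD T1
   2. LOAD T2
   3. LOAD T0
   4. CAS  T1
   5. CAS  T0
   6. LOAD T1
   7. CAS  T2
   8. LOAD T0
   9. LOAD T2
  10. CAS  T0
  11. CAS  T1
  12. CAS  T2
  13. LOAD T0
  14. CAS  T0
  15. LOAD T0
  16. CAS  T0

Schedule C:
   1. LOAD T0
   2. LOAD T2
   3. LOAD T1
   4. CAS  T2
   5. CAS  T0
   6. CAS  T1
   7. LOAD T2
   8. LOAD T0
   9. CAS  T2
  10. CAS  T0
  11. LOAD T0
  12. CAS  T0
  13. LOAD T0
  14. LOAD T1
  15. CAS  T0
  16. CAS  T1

Simulating candidate A:
#1 T0 reads 5
#2 T2 reads 5
#3 T0 CAS(5→6) writes; counter now 6
#4 T0 reads 6
#5 T2 CAS(5→6) fails; counter now 6
#6 T1 reads 6
#7 T1 CAS(6→7) writes; counter now 7
#8 T1 reads 7
#9 T2 reads 7
#10 T0 CAS(6→7) fails; counter now 7
#11 T0 reads 7
#12 T1 CAS(7→8) writes; counter now 8
#13 T2 CAS(7→8) fails; counter now 8
#14 T0 CAS(7→8) fails; counter now 8
#15 T0 reads 8
#16 T0 CAS(8→9) writes; counter now 9

A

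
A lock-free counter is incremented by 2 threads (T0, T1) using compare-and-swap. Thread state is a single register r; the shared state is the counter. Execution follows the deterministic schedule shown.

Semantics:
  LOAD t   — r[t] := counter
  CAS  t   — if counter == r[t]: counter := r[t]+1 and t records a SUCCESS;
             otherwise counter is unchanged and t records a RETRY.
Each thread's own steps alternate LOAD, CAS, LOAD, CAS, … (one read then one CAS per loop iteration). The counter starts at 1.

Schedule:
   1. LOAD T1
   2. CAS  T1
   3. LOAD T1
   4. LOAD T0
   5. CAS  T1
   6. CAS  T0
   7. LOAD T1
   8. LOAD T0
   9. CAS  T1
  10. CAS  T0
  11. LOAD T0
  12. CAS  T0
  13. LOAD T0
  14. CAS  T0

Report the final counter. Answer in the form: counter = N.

counter = 6

   1) LOAD T1:  M=1  r_T1=1
   2) CAS  T1:  M=2  r_T1=1 ✓
   3) LOAD T1:  M=2  r_T1=2
   4) LOAD T0:  M=2  r_T0=2
   5) CAS  T1:  M=3  r_T1=2 ✓
   6) CAS  T0:  M=3  r_T0=2 ✗
   7) LOAD T1:  M=3  r_T1=3
   8) LOAD T0:  M=3  r_T0=3
   9) CAS  T1:  M=4  r_T1=3 ✓
  10) CAS  T0:  M=4  r_T0=3 ✗
  11) LOAD T0:  M=4  r_T0=4
  12) CAS  T0:  M=5  r_T0=4 ✓
  13) LOAD T0:  M=5  r_T0=5
  14) CAS  T0:  M=6  r_T0=5 ✓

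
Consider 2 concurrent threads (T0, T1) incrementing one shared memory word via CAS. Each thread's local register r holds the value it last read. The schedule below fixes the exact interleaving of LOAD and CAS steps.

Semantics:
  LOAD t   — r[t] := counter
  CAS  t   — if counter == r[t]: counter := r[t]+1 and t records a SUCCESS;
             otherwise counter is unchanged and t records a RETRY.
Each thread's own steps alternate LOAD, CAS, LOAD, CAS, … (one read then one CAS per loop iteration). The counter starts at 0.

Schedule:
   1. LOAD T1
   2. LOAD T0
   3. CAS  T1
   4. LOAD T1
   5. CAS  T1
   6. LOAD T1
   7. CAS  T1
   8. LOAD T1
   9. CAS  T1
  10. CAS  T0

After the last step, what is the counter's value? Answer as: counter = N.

counter = 4

   1) LOAD T1:  M=0  r_T1=0
   2) LOAD T0:  M=0  r_T0=0
   3) CAS  T1:  M=1  r_T1=0 ✓
   4) LOAD T1:  M=1  r_T1=1
   5) CAS  T1:  M=2  r_T1=1 ✓
   6) LOAD T1:  M=2  r_T1=2
   7) CAS  T1:  M=3  r_T1=2 ✓
   8) LOAD T1:  M=3  r_T1=3
   9) CAS  T1:  M=4  r_T1=3 ✓
  10) CAS  T0:  M=4  r_T0=0 ✗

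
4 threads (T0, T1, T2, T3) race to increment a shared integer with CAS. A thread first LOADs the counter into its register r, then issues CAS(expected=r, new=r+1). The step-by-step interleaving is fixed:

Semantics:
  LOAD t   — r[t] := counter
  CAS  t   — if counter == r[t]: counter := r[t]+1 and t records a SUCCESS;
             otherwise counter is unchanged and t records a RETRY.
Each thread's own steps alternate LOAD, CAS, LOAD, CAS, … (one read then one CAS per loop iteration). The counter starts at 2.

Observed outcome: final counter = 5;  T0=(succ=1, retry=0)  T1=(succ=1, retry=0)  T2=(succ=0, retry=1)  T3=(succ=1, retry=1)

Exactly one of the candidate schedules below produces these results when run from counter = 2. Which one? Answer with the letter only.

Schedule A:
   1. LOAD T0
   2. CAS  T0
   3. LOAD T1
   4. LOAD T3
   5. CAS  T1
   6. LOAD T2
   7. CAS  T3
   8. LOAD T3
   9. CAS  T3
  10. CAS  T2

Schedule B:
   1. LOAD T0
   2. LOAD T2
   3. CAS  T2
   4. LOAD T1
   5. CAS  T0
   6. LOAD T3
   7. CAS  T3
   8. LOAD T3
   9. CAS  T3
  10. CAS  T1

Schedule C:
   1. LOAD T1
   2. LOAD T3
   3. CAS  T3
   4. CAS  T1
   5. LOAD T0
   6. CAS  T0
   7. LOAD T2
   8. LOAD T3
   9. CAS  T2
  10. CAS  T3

A

Simulating candidate A:
step 1: T0 LOAD ⇒ load; ctr=2 reg=2
step 2: T0 CAS ⇒ ok; ctr=3 reg=2
step 3: T1 LOAD ⇒ load; ctr=3 reg=3
step 4: T3 LOAD ⇒ load; ctr=3 reg=3
step 5: T1 CAS ⇒ ok; ctr=4 reg=3
step 6: T2 LOAD ⇒ load; ctr=4 reg=4
step 7: T3 CAS ⇒ retry; ctr=4 reg=3
step 8: T3 LOAD ⇒ load; ctr=4 reg=4
step 9: T3 CAS ⇒ ok; ctr=5 reg=4
step 10: T2 CAS ⇒ retry; ctr=5 reg=4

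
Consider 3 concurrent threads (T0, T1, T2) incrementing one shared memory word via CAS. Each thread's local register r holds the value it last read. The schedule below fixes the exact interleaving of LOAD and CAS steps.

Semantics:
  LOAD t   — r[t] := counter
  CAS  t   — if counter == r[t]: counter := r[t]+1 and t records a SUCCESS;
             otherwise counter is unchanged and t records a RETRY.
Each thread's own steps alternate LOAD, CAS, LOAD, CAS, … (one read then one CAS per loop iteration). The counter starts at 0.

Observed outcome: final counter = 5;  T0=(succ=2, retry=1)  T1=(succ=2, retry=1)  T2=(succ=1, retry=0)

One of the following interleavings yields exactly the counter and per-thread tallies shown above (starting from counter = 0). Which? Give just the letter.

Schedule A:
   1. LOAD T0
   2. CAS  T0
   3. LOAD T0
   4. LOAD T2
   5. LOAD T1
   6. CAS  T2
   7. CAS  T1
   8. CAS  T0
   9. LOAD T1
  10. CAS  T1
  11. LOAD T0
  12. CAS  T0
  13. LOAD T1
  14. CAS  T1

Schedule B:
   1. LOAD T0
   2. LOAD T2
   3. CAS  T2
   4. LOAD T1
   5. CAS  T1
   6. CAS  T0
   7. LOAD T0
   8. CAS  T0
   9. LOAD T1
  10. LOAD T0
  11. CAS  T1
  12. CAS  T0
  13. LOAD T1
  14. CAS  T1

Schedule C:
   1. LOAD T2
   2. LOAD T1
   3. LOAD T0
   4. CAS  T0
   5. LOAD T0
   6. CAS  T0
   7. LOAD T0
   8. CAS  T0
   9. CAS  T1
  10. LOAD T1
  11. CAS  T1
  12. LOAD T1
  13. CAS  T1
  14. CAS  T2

A

Simulating candidate A:
T0 LOAD — after: cnt=0, r=0 — load
T0 CAS — after: cnt=1, r=0 — ok
T0 LOAD — after: cnt=1, r=1 — load
T2 LOAD — after: cnt=1, r=1 — load
T1 LOAD — after: cnt=1, r=1 — load
T2 CAS — after: cnt=2, r=1 — ok
T1 CAS — after: cnt=2, r=1 — retry
T0 CAS — after: cnt=2, r=1 — retry
T1 LOAD — after: cnt=2, r=2 — load
T1 CAS — after: cnt=3, r=2 — ok
T0 LOAD — after: cnt=3, r=3 — load
T0 CAS — after: cnt=4, r=3 — ok
T1 LOAD — after: cnt=4, r=4 — load
T1 CAS — after: cnt=5, r=4 — ok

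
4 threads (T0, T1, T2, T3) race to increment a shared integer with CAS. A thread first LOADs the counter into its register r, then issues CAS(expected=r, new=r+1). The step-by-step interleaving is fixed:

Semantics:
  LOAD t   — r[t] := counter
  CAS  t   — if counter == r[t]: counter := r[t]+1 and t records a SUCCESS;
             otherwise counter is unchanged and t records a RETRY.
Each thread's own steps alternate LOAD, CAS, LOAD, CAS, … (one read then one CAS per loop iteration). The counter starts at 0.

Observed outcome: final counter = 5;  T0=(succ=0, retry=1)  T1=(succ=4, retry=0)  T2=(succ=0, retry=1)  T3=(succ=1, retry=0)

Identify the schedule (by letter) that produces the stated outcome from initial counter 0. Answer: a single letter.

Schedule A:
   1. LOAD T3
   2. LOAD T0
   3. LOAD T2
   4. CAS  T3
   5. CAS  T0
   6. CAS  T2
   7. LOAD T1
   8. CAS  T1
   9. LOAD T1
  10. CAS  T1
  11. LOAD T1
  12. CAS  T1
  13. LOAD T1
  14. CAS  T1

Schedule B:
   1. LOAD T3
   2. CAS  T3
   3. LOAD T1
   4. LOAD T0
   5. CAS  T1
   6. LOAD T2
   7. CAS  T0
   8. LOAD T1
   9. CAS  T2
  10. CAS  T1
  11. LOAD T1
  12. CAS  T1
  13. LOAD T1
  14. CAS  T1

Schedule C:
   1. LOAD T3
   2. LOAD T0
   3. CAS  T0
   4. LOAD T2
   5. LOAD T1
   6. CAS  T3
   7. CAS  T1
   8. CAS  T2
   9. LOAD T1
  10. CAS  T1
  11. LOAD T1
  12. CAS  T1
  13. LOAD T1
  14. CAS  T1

Tracing schedule A:
[1] T3.load  rd  (counter 0, T3.r 0)
[2] T0.load  rd  (counter 0, T0.r 0)
[3] T2.load  rd  (counter 0, T2.r 0)
[4] T3.cas  hit  (counter 1, T3.r 0)
[5] T0.cas  miss  (counter 1, T0.r 0)
[6] T2.cas  miss  (counter 1, T2.r 0)
[7] T1.load  rd  (counter 1, T1.r 1)
[8] T1.cas  hit  (counter 2, T1.r 1)
[9] T1.load  rd  (counter 2, T1.r 2)
[10] T1.cas  hit  (counter 3, T1.r 2)
[11] T1.load  rd  (counter 3, T1.r 3)
[12] T1.cas  hit  (counter 4, T1.r 3)
[13] T1.load  rd  (counter 4, T1.r 4)
[14] T1.cas  hit  (counter 5, T1.r 4)

A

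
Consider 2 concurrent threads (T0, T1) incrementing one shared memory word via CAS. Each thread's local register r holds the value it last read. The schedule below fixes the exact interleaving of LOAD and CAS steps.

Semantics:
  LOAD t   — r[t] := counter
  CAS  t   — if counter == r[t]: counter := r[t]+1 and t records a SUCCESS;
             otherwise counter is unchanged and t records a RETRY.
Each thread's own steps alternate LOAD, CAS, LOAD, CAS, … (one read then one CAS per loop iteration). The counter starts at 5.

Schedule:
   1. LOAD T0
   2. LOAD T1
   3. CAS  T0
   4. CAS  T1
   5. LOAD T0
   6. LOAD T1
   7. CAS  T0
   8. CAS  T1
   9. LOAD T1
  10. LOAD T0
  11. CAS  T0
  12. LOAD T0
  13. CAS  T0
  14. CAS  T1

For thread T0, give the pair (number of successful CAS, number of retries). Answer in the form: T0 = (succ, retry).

T0 = (4, 0)

[1] T0.load  rd  (counter 5, T0.r 5)
[2] T1.load  rd  (counter 5, T1.r 5)
[3] T0.cas  hit  (counter 6, T0.r 5)
[4] T1.cas  miss  (counter 6, T1.r 5)
[5] T0.load  rd  (counter 6, T0.r 6)
[6] T1.load  rd  (counter 6, T1.r 6)
[7] T0.cas  hit  (counter 7, T0.r 6)
[8] T1.cas  miss  (counter 7, T1.r 6)
[9] T1.load  rd  (counter 7, T1.r 7)
[10] T0.load  rd  (counter 7, T0.r 7)
[11] T0.cas  hit  (counter 8, T0.r 7)
[12] T0.load  rd  (counter 8, T0.r 8)
[13] T0.cas  hit  (counter 9, T0.r 8)
[14] T1.cas  miss  (counter 9, T1.r 7)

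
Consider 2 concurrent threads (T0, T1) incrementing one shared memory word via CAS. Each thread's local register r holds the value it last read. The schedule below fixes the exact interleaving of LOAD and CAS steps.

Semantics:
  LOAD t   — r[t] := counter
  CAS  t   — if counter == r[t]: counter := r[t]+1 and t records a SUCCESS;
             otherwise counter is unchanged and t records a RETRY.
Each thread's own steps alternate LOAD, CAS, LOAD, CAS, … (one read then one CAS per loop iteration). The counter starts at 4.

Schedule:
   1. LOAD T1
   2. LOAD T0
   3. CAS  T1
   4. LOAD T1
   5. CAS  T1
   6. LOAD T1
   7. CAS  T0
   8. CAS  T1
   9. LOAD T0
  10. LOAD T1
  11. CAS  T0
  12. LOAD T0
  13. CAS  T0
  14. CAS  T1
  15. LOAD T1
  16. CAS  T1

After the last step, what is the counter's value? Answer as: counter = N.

counter = 10

#1 T1 reads 4
#2 T0 reads 4
#3 T1 CAS(4→5) writes; counter now 5
#4 T1 reads 5
#5 T1 CAS(5→6) writes; counter now 6
#6 T1 reads 6
#7 T0 CAS(4→5) fails; counter now 6
#8 T1 CAS(6→7) writes; counter now 7
#9 T0 reads 7
#10 T1 reads 7
#11 T0 CAS(7→8) writes; counter now 8
#12 T0 reads 8
#13 T0 CAS(8→9) writes; counter now 9
#14 T1 CAS(7→8) fails; counter now 9
#15 T1 reads 9
#16 T1 CAS(9→10) writes; counter now 10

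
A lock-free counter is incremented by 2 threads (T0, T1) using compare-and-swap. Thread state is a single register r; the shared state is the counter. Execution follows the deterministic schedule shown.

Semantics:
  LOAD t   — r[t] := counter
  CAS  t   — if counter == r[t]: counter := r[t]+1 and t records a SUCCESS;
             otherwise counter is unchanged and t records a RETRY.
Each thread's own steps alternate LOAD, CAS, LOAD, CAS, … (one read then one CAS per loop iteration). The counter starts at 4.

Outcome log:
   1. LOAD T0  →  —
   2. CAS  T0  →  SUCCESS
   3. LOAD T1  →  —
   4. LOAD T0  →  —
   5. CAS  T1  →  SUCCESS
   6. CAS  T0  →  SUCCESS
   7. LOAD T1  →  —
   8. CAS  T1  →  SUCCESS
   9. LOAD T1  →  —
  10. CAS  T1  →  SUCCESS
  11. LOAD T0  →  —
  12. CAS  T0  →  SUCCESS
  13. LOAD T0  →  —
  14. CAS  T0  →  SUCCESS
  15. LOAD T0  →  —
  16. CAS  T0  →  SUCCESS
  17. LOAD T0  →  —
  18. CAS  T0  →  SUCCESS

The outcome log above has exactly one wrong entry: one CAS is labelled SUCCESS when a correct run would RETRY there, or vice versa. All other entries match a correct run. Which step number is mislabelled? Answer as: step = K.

step = 6

Correct run:
#1 T0 reads 4
#2 T0 CAS(4→5) writes; counter now 5
#3 T1 reads 5
#4 T0 reads 5
#5 T1 CAS(5→6) writes; counter now 6
#6 T0 CAS(5→6) fails; counter now 6
#7 T1 reads 6
#8 T1 CAS(6→7) writes; counter now 7
#9 T1 reads 7
#10 T1 CAS(7→8) writes; counter now 8
#11 T0 reads 8
#12 T0 CAS(8→9) writes; counter now 9
#13 T0 reads 9
#14 T0 CAS(9→10) writes; counter now 10
#15 T0 reads 10
#16 T0 CAS(10→11) writes; counter now 11
#17 T0 reads 11
#18 T0 CAS(11→12) writes; counter now 12
Mismatch at 6.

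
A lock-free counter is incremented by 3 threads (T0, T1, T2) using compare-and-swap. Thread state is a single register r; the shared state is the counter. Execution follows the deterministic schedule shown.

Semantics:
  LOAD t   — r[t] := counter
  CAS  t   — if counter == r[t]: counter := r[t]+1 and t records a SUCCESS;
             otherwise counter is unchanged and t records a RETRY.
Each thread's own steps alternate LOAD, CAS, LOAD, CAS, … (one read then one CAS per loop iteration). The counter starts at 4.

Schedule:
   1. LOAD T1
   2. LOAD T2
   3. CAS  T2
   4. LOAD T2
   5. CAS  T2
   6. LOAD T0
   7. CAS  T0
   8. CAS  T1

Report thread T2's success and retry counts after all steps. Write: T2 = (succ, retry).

T2 = (2, 0)

#1 T1 reads 4
#2 T2 reads 4
#3 T2 CAS(4→5) writes; counter now 5
#4 T2 reads 5
#5 T2 CAS(5→6) writes; counter now 6
#6 T0 reads 6
#7 T0 CAS(6→7) writes; counter now 7
#8 T1 CAS(4→5) fails; counter now 7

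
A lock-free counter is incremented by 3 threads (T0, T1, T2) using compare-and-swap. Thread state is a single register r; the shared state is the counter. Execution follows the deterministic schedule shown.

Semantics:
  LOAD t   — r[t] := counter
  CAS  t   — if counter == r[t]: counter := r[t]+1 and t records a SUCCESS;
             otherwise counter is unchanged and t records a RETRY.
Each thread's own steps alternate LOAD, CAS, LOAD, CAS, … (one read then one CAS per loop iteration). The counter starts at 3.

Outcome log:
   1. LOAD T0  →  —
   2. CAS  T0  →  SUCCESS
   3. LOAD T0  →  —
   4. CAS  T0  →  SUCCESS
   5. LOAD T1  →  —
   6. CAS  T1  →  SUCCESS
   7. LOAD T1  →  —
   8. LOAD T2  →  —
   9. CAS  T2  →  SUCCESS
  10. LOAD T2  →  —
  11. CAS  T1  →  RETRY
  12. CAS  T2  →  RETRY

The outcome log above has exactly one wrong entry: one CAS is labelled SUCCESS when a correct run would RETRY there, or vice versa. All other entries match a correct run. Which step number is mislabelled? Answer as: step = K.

step = 12

Reference trace:
#1 T0 reads 3
#2 T0 CAS(3→4) writes; counter now 4
#3 T0 reads 4
#4 T0 CAS(4→5) writes; counter now 5
#5 T1 reads 5
#6 T1 CAS(5→6) writes; counter now 6
#7 T1 reads 6
#8 T2 reads 6
#9 T2 CAS(6→7) writes; counter now 7
#10 T2 reads 7
#11 T1 CAS(6→7) fails; counter now 7
#12 T2 CAS(7→8) writes; counter now 8
Log disagrees first at step 12.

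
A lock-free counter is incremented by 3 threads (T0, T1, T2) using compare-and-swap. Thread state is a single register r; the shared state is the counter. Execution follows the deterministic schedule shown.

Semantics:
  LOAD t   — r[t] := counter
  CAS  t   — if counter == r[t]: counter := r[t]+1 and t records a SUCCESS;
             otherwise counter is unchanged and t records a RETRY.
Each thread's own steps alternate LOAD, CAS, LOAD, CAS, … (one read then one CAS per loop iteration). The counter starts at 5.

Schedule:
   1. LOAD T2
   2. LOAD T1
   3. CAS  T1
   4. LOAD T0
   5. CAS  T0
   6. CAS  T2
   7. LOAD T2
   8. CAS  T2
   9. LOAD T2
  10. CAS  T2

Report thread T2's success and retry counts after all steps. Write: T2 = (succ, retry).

#1 T2 reads 5
#2 T1 reads 5
#3 T1 CAS(5→6) writes; counter now 6
#4 T0 reads 6
#5 T0 CAS(6→7) writes; counter now 7
#6 T2 CAS(5→6) fails; counter now 7
#7 T2 reads 7
#8 T2 CAS(7→8) writes; counter now 8
#9 T2 reads 8
#10 T2 CAS(8→9) writes; counter now 9

T2 = (2, 1)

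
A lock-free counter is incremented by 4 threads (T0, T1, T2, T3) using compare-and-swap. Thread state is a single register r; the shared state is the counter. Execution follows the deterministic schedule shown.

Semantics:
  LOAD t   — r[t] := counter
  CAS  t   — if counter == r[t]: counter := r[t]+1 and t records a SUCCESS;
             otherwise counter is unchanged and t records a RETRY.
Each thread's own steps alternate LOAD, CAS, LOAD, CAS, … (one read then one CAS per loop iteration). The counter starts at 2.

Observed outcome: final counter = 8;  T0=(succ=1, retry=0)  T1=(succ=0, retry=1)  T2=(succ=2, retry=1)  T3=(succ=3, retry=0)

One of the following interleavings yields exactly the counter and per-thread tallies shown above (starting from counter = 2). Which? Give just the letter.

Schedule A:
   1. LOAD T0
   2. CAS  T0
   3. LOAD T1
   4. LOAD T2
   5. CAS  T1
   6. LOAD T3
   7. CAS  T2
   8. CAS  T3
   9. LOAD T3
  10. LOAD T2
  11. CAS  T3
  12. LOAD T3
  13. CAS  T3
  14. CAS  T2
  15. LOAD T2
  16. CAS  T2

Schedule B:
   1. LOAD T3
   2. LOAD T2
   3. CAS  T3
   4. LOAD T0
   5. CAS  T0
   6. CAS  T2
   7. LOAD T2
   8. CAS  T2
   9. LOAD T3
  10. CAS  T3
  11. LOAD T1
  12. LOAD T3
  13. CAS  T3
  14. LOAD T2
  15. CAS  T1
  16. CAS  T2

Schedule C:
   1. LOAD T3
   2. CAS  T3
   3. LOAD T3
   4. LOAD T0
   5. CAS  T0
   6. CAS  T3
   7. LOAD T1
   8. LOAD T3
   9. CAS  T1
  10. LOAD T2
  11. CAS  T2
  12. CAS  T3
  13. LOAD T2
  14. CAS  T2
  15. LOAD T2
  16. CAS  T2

B

Tracing schedule B:
#1 T3 reads 2
#2 T2 reads 2
#3 T3 CAS(2→3) writes; counter now 3
#4 T0 reads 3
#5 T0 CAS(3→4) writes; counter now 4
#6 T2 CAS(2→3) fails; counter now 4
#7 T2 reads 4
#8 T2 CAS(4→5) writes; counter now 5
#9 T3 reads 5
#10 T3 CAS(5→6) writes; counter now 6
#11 T1 reads 6
#12 T3 reads 6
#13 T3 CAS(6→7) writes; counter now 7
#14 T2 reads 7
#15 T1 CAS(6→7) fails; counter now 7
#16 T2 CAS(7→8) writes; counter now 8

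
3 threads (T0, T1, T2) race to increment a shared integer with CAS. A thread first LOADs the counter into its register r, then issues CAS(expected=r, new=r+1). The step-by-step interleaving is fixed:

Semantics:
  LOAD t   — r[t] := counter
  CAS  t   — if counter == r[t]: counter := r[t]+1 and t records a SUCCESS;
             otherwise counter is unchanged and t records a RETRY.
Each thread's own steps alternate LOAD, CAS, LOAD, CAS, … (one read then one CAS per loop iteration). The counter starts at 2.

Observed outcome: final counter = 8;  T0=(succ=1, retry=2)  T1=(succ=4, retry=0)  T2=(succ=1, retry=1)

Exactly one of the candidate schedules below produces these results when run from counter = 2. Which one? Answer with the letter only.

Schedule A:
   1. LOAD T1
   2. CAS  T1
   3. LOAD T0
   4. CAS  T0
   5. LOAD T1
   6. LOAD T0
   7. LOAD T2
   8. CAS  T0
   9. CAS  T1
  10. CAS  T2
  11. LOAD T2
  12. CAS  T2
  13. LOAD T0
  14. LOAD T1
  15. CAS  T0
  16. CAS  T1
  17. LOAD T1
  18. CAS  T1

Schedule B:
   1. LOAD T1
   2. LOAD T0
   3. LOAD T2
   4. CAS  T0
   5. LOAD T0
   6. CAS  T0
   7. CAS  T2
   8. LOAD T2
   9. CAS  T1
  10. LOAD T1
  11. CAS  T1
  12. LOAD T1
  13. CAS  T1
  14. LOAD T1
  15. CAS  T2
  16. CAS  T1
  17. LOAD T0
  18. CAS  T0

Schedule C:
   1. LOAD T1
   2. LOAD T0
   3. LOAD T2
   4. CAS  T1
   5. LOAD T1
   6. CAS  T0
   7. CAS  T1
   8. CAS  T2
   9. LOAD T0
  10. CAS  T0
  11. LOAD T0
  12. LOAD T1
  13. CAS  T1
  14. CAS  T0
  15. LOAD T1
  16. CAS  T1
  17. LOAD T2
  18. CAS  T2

Run C:
   1) LOAD T1:  M=2  r_T1=2
   2) LOAD T0:  M=2  r_T0=2
   3) LOAD T2:  M=2  r_T2=2
   4) CAS  T1:  M=3  r_T1=2 ✓
   5) LOAD T1:  M=3  r_T1=3
   6) CAS  T0:  M=3  r_T0=2 ✗
   7) CAS  T1:  M=4  r_T1=3 ✓
   8) CAS  T2:  M=4  r_T2=2 ✗
   9) LOAD T0:  M=4  r_T0=4
  10) CAS  T0:  M=5  r_T0=4 ✓
  11) LOAD T0:  M=5  r_T0=5
  12) LOAD T1:  M=5  r_T1=5
  13) CAS  T1:  M=6  r_T1=5 ✓
  14) CAS  T0:  M=6  r_T0=5 ✗
  15) LOAD T1:  M=6  r_T1=6
  16) CAS  T1:  M=7  r_T1=6 ✓
  17) LOAD T2:  M=7  r_T2=7
  18) CAS  T2:  M=8  r_T2=7 ✓

C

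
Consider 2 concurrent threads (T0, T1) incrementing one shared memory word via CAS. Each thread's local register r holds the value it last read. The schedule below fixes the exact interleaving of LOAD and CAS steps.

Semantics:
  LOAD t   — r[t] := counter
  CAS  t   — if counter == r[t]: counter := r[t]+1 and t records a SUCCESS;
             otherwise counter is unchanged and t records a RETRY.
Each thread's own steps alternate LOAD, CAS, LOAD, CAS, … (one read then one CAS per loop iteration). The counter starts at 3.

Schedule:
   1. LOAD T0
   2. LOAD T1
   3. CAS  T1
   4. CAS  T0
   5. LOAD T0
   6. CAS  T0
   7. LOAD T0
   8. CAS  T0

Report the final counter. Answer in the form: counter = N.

counter = 6

step 1: T0 LOAD ⇒ load; ctr=3 reg=3
step 2: T1 LOAD ⇒ load; ctr=3 reg=3
step 3: T1 CAS ⇒ ok; ctr=4 reg=3
step 4: T0 CAS ⇒ retry; ctr=4 reg=3
step 5: T0 LOAD ⇒ load; ctr=4 reg=4
step 6: T0 CAS ⇒ ok; ctr=5 reg=4
step 7: T0 LOAD ⇒ load; ctr=5 reg=5
step 8: T0 CAS ⇒ ok; ctr=6 reg=5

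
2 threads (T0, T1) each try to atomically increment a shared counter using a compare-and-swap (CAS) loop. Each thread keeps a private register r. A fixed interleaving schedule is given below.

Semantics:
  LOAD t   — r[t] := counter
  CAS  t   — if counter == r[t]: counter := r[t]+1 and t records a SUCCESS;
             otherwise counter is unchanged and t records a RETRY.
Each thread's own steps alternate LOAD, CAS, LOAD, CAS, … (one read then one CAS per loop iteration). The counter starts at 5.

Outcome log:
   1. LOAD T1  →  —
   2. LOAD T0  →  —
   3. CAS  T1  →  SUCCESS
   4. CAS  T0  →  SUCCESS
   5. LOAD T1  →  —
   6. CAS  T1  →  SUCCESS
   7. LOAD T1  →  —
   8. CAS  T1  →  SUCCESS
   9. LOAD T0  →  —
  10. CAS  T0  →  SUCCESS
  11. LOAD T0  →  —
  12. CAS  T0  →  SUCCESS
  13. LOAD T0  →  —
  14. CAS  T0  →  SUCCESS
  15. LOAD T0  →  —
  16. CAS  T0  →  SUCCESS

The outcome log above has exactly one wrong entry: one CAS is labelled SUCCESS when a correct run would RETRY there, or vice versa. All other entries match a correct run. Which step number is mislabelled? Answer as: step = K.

step = 4

Re-executing:
[1] T1.load  rd  (counter 5, T1.r 5)
[2] T0.load  rd  (counter 5, T0.r 5)
[3] T1.cas  hit  (counter 6, T1.r 5)
[4] T0.cas  miss  (counter 6, T0.r 5)
[5] T1.load  rd  (counter 6, T1.r 6)
[6] T1.cas  hit  (counter 7, T1.r 6)
[7] T1.load  rd  (counter 7, T1.r 7)
[8] T1.cas  hit  (counter 8, T1.r 7)
[9] T0.load  rd  (counter 8, T0.r 8)
[10] T0.cas  hit  (counter 9, T0.r 8)
[11] T0.load  rd  (counter 9, T0.r 9)
[12] T0.cas  hit  (counter 10, T0.r 9)
[13] T0.load  rd  (counter 10, T0.r 10)
[14] T0.cas  hit  (counter 11, T0.r 10)
[15] T0.load  rd  (counter 11, T0.r 11)
[16] T0.cas  hit  (counter 12, T0.r 11)
Mismatch at 4.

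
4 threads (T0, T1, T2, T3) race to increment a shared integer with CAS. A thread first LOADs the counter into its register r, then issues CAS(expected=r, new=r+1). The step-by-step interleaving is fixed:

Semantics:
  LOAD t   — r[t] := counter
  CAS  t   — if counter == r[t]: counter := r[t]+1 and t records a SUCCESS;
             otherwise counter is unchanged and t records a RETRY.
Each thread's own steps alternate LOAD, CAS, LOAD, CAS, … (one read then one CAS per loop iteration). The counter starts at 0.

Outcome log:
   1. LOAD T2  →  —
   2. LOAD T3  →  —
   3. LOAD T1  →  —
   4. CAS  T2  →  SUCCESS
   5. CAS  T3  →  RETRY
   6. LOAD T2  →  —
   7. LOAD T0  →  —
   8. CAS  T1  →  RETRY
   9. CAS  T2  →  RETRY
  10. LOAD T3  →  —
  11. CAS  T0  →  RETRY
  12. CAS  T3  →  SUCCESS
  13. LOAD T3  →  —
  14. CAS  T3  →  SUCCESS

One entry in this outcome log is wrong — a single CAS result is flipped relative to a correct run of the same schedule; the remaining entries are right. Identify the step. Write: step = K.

step = 9

Reference trace:
#1 T2 reads 0
#2 T3 reads 0
#3 T1 reads 0
#4 T2 CAS(0→1) writes; counter now 1
#5 T3 CAS(0→1) fails; counter now 1
#6 T2 reads 1
#7 T0 reads 1
#8 T1 CAS(0→1) fails; counter now 1
#9 T2 CAS(1→2) writes; counter now 2
#10 T3 reads 2
#11 T0 CAS(1→2) fails; counter now 2
#12 T3 CAS(2→3) writes; counter now 3
#13 T3 reads 3
#14 T3 CAS(3→4) writes; counter now 4
Log disagrees first at step 9.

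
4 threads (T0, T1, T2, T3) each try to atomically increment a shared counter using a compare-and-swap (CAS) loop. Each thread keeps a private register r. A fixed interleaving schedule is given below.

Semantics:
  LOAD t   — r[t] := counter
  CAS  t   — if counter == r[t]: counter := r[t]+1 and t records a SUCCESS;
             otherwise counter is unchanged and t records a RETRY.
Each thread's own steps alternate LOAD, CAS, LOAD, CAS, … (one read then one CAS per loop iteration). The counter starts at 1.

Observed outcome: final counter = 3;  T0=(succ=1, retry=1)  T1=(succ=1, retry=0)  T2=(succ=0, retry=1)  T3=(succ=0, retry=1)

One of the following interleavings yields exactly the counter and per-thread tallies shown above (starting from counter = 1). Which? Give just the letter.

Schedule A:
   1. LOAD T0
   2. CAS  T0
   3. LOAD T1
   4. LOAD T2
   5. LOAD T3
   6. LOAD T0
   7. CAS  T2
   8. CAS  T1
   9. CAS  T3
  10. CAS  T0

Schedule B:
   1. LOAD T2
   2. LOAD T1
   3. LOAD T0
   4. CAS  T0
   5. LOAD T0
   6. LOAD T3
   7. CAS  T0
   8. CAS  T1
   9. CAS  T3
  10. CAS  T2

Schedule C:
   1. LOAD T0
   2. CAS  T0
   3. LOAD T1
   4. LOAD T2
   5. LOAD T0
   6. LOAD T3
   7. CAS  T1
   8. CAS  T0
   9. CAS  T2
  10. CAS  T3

C

Run C:
[1] T0.load  rd  (counter 1, T0.r 1)
[2] T0.cas  hit  (counter 2, T0.r 1)
[3] T1.load  rd  (counter 2, T1.r 2)
[4] T2.load  rd  (counter 2, T2.r 2)
[5] T0.load  rd  (counter 2, T0.r 2)
[6] T3.load  rd  (counter 2, T3.r 2)
[7] T1.cas  hit  (counter 3, T1.r 2)
[8] T0.cas  miss  (counter 3, T0.r 2)
[9] T2.cas  miss  (counter 3, T2.r 2)
[10] T3.cas  miss  (counter 3, T3.r 2)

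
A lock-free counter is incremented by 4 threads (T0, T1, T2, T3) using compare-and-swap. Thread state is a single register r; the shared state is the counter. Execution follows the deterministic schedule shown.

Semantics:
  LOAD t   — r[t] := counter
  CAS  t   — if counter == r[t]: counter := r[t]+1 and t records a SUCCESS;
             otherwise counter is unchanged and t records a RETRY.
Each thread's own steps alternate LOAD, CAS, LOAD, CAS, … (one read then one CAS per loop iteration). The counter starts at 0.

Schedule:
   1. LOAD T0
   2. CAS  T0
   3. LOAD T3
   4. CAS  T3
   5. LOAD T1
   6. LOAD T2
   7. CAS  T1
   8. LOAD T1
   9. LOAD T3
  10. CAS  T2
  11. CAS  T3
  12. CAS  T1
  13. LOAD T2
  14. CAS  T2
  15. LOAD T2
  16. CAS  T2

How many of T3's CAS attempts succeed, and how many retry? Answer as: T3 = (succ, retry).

T0 LOAD — after: cnt=0, r=0 — load
T0 CAS — after: cnt=1, r=0 — ok
T3 LOAD — after: cnt=1, r=1 — load
T3 CAS — after: cnt=2, r=1 — ok
T1 LOAD — after: cnt=2, r=2 — load
T2 LOAD — after: cnt=2, r=2 — load
T1 CAS — after: cnt=3, r=2 — ok
T1 LOAD — after: cnt=3, r=3 — load
T3 LOAD — after: cnt=3, r=3 — load
T2 CAS — after: cnt=3, r=2 — retry
T3 CAS — after: cnt=4, r=3 — ok
T1 CAS — after: cnt=4, r=3 — retry
T2 LOAD — after: cnt=4, r=4 — load
T2 CAS — after: cnt=5, r=4 — ok
T2 LOAD — after: cnt=5, r=5 — load
T2 CAS — after: cnt=6, r=5 — ok

T3 = (2, 0)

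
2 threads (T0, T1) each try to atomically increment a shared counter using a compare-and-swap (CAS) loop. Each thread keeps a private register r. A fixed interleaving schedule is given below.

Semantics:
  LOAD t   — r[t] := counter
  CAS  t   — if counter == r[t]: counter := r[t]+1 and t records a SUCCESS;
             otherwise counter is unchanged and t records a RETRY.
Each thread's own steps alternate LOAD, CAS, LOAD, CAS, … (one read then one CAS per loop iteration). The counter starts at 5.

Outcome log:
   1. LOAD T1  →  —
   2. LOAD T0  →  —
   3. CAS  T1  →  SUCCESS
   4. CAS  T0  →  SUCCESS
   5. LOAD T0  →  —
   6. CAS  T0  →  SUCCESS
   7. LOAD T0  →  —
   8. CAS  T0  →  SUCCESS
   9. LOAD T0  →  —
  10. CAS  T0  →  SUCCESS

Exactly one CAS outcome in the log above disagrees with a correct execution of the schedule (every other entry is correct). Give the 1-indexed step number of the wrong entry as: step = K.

step = 4

Reference trace:
T1 LOAD — after: cnt=5, r=5 — load
T0 LOAD — after: cnt=5, r=5 — load
T1 CAS — after: cnt=6, r=5 — ok
T0 CAS — after: cnt=6, r=5 — retry
T0 LOAD — after: cnt=6, r=6 — load
T0 CAS — after: cnt=7, r=6 — ok
T0 LOAD — after: cnt=7, r=7 — load
T0 CAS — after: cnt=8, r=7 — ok
T0 LOAD — after: cnt=8, r=8 — load
T0 CAS — after: cnt=9, r=8 — ok
Log disagrees first at step 4.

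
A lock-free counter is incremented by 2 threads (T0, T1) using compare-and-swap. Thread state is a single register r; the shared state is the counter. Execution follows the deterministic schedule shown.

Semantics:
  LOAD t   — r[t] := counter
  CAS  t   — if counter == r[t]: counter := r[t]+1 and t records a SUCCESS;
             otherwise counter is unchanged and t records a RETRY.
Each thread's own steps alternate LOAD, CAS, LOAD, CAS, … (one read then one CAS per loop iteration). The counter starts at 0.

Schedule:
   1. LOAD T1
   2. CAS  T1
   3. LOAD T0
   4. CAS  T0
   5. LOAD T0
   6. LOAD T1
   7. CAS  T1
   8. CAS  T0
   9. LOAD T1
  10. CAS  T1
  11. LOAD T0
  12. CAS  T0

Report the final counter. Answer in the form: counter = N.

T1 LOAD — after: cnt=0, r=0 — load
T1 CAS — after: cnt=1, r=0 — ok
T0 LOAD — after: cnt=1, r=1 — load
T0 CAS — after: cnt=2, r=1 — ok
T0 LOAD — after: cnt=2, r=2 — load
T1 LOAD — after: cnt=2, r=2 — load
T1 CAS — after: cnt=3, r=2 — ok
T0 CAS — after: cnt=3, r=2 — retry
T1 LOAD — after: cnt=3, r=3 — load
T1 CAS — after: cnt=4, r=3 — ok
T0 LOAD — after: cnt=4, r=4 — load
T0 CAS — after: cnt=5, r=4 — ok

counter = 5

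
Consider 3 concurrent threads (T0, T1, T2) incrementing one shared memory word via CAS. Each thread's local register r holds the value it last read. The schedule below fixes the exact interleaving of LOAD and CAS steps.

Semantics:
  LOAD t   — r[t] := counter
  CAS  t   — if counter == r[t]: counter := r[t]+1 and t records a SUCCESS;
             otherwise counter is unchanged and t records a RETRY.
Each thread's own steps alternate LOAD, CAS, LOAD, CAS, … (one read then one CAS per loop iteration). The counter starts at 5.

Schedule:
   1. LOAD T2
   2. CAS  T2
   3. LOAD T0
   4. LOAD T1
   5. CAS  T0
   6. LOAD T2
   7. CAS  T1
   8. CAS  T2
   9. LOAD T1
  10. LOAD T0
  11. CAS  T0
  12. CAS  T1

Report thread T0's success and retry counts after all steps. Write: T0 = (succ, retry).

   1) LOAD T2:  M=5  r_T2=5
   2) CAS  T2:  M=6  r_T2=5 ✓
   3) LOAD T0:  M=6  r_T0=6
   4) LOAD T1:  M=6  r_T1=6
   5) CAS  T0:  M=7  r_T0=6 ✓
   6) LOAD T2:  M=7  r_T2=7
   7) CAS  T1:  M=7  r_T1=6 ✗
   8) CAS  T2:  M=8  r_T2=7 ✓
   9) LOAD T1:  M=8  r_T1=8
  10) LOAD T0:  M=8  r_T0=8
  11) CAS  T0:  M=9  r_T0=8 ✓
  12) CAS  T1:  M=9  r_T1=8 ✗

T0 = (2, 0)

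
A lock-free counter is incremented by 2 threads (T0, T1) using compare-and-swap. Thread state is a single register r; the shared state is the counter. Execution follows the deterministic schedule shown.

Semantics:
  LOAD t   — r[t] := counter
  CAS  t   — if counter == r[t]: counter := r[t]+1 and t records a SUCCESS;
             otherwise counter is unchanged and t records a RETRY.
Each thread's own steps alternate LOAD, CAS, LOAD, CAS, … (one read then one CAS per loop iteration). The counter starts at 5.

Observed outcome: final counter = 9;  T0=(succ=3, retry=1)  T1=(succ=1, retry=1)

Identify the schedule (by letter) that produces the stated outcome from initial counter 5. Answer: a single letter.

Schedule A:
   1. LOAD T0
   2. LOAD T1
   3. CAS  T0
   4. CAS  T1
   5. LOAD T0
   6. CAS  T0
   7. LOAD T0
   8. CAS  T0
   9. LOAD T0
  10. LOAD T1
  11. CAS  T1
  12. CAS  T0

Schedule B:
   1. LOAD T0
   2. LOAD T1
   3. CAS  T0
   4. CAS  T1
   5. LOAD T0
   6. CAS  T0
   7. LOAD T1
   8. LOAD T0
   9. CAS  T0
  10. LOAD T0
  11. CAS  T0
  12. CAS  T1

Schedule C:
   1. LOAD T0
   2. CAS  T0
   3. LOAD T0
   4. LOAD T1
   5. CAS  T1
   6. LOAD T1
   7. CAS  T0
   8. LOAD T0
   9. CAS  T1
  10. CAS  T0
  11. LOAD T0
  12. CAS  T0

Tracing schedule A:
[1] T0.load  rd  (counter 5, T0.r 5)
[2] T1.load  rd  (counter 5, T1.r 5)
[3] T0.cas  hit  (counter 6, T0.r 5)
[4] T1.cas  miss  (counter 6, T1.r 5)
[5] T0.load  rd  (counter 6, T0.r 6)
[6] T0.cas  hit  (counter 7, T0.r 6)
[7] T0.load  rd  (counter 7, T0.r 7)
[8] T0.cas  hit  (counter 8, T0.r 7)
[9] T0.load  rd  (counter 8, T0.r 8)
[10] T1.load  rd  (counter 8, T1.r 8)
[11] T1.cas  hit  (counter 9, T1.r 8)
[12] T0.cas  miss  (counter 9, T0.r 8)

A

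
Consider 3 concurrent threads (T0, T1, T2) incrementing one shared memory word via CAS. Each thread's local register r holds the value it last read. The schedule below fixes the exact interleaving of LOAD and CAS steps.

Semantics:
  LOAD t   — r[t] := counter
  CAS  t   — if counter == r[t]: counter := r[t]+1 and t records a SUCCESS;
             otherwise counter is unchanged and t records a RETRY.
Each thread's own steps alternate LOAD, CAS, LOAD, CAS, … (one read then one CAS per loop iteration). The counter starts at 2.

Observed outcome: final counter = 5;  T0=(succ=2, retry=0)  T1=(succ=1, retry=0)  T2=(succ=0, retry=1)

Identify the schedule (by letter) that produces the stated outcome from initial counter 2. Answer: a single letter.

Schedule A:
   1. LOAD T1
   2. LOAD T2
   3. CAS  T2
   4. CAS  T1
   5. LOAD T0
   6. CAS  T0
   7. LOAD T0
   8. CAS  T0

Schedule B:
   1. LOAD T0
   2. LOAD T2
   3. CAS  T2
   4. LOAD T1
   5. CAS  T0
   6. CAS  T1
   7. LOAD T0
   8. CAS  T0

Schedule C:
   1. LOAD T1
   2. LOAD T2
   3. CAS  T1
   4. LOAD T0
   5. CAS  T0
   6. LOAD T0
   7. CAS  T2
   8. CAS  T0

C

Run C:
[1] T1.load  rd  (counter 2, T1.r 2)
[2] T2.load  rd  (counter 2, T2.r 2)
[3] T1.cas  hit  (counter 3, T1.r 2)
[4] T0.load  rd  (counter 3, T0.r 3)
[5] T0.cas  hit  (counter 4, T0.r 3)
[6] T0.load  rd  (counter 4, T0.r 4)
[7] T2.cas  miss  (counter 4, T2.r 2)
[8] T0.cas  hit  (counter 5, T0.r 4)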